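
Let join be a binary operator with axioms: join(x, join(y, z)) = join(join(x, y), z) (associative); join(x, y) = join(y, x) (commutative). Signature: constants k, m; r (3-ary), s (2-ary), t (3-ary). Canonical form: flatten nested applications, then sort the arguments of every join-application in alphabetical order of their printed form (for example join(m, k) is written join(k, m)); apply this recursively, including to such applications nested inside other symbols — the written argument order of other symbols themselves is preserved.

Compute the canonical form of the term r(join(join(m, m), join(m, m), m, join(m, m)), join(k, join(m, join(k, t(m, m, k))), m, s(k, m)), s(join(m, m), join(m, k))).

Descend into:  join(k, join(m, join(k, t(m, m, k))), m, s(k, m))
Merge nested applications:  join(k, m, k, t(m, m, k), m, s(k, m))
Sort:  join(k, k, m, m, s(k, m), t(m, m, k))
Reassemble:  r(join(m, m, m, m, m, m, m), join(k, k, m, m, s(k, m), t(m, m, k)), s(join(m, m), join(k, m)))

Answer: r(join(m, m, m, m, m, m, m), join(k, k, m, m, s(k, m), t(m, m, k)), s(join(m, m), join(k, m)))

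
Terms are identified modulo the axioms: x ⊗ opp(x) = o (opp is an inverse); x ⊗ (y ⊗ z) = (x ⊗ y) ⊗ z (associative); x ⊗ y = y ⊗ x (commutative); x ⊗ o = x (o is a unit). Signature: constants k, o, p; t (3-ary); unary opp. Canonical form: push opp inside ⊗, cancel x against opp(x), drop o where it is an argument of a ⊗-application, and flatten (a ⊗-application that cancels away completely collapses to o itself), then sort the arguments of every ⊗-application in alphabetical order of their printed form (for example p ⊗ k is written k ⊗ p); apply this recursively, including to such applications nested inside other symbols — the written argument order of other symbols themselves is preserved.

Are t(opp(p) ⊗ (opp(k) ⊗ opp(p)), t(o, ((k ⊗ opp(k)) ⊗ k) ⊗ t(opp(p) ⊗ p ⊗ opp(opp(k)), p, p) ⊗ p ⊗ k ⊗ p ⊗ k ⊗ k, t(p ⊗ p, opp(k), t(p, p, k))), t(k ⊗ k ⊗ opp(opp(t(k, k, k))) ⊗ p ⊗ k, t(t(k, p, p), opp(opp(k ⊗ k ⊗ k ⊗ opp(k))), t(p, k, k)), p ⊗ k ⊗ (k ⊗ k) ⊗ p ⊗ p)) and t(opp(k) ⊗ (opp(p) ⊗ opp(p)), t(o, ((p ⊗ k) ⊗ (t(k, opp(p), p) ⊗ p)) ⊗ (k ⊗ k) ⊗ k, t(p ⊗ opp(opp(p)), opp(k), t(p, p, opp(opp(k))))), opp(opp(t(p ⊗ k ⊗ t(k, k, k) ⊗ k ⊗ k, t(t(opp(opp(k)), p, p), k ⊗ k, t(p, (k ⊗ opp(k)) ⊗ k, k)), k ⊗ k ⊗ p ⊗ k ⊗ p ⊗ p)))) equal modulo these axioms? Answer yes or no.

Left:  t(opp(p) ⊗ (opp(k) ⊗ opp(p)), t(o, ((k ⊗ opp(k)) ⊗ k) ⊗ t(opp(p) ⊗ p ⊗ opp(opp(k)), p, p) ⊗ p ⊗ k ⊗ p ⊗ k ⊗ k, t(p ⊗ p, opp(k), t(p, p, k))), t(k ⊗ k ⊗ opp(opp(t(k, k, k))) ⊗ p ⊗ k, t(t(k, p, p), opp(opp(k ⊗ k ⊗ k ⊗ opp(k))), t(p, k, k)), p ⊗ k ⊗ (k ⊗ k) ⊗ p ⊗ p))
  Focus inside:  ((k ⊗ opp(k)) ⊗ k) ⊗ t(opp(p) ⊗ p ⊗ opp(opp(k)), p, p) ⊗ p ⊗ k ⊗ p ⊗ k ⊗ k
  Push opp inside:  distribute opp over ⊗ and collapse double opp
  Collect terms:  k ⊗ k ⊗ k ⊗ k ⊗ t(k, p, p) ⊗ p ⊗ p
  Sort arguments:  k ⊗ k ⊗ k ⊗ k ⊗ p ⊗ p ⊗ t(k, p, p)
  Put back:  t(opp(k) ⊗ opp(p) ⊗ opp(p), t(o, k ⊗ k ⊗ k ⊗ k ⊗ p ⊗ p ⊗ t(k, p, p), t(p ⊗ p, opp(k), t(p, p, k))), t(k ⊗ k ⊗ k ⊗ p ⊗ t(k, k, k), t(t(k, p, p), k ⊗ k, t(p, k, k)), k ⊗ k ⊗ k ⊗ p ⊗ p ⊗ p))
Right:  t(opp(k) ⊗ (opp(p) ⊗ opp(p)), t(o, ((p ⊗ k) ⊗ (t(k, opp(p), p) ⊗ p)) ⊗ (k ⊗ k) ⊗ k, t(p ⊗ opp(opp(p)), opp(k), t(p, p, opp(opp(k))))), opp(opp(t(p ⊗ k ⊗ t(k, k, k) ⊗ k ⊗ k, t(t(opp(opp(k)), p, p), k ⊗ k, t(p, (k ⊗ opp(k)) ⊗ k, k)), k ⊗ k ⊗ p ⊗ k ⊗ p ⊗ p))))
  Work inside:  ((p ⊗ k) ⊗ (t(k, opp(p), p) ⊗ p)) ⊗ (k ⊗ k) ⊗ k
  Collect:  p ⊗ p ⊗ k ⊗ k ⊗ k ⊗ k ⊗ t(k, opp(p), p)
  Sort:  k ⊗ k ⊗ k ⊗ k ⊗ p ⊗ p ⊗ t(k, opp(p), p)
  Rebuild:  t(opp(k) ⊗ opp(p) ⊗ opp(p), t(o, k ⊗ k ⊗ k ⊗ k ⊗ p ⊗ p ⊗ t(k, opp(p), p), t(p ⊗ p, opp(k), t(p, p, k))), t(k ⊗ k ⊗ k ⊗ p ⊗ t(k, k, k), t(t(k, p, p), k ⊗ k, t(p, k, k)), k ⊗ k ⊗ k ⊗ p ⊗ p ⊗ p))

Answer: no — t(opp(k) ⊗ opp(p) ⊗ opp(p), t(o, k ⊗ k ⊗ k ⊗ k ⊗ p ⊗ p ⊗ t(k, p, p), t(p ⊗ p, opp(k), t(p, p, k))), t(k ⊗ k ⊗ k ⊗ p ⊗ t(k, k, k), t(t(k, p, p), k ⊗ k, t(p, k, k)), k ⊗ k ⊗ k ⊗ p ⊗ p ⊗ p)) vs t(opp(k) ⊗ opp(p) ⊗ opp(p), t(o, k ⊗ k ⊗ k ⊗ k ⊗ p ⊗ p ⊗ t(k, opp(p), p), t(p ⊗ p, opp(k), t(p, p, k))), t(k ⊗ k ⊗ k ⊗ p ⊗ t(k, k, k), t(t(k, p, p), k ⊗ k, t(p, k, k)), k ⊗ k ⊗ k ⊗ p ⊗ p ⊗ p))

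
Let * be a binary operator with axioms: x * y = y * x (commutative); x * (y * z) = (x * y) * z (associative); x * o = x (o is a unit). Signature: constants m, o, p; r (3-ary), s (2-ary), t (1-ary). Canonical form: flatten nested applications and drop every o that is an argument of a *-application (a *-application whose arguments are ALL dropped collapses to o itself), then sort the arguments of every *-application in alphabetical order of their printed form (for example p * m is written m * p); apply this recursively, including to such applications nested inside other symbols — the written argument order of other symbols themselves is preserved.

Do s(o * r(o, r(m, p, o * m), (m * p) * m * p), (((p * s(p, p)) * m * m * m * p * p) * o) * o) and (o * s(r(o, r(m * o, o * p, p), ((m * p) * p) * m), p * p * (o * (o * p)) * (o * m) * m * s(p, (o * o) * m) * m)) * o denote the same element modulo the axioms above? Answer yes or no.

Answer: no — s(r(o, r(m, p, m), m * m * p * p), m * m * m * p * p * p * s(p, p)) vs s(r(o, r(m, p, p), m * m * p * p), m * m * m * p * p * p * s(p, m))

Derivation:
Left:  s(o * r(o, r(m, p, o * m), (m * p) * m * p), (((p * s(p, p)) * m * m * m * p * p) * o) * o)
  Focus inside:  o * r(o, r(m, p, o * m), (m * p) * m * p)
  Simplify inside:  r(o, r(m, p, o * m), (m * p) * m * p)  →  r(o, r(m, p, m), m * m * p * p)
  Unit:  drop o
  Sort:  r(o, r(m, p, m), m * m * p * p)
  Reassemble:  s(r(o, r(m, p, m), m * m * p * p), m * m * m * p * p * p * s(p, p))
Right:  (o * s(r(o, r(m * o, o * p, p), ((m * p) * p) * m), p * p * (o * (o * p)) * (o * m) * m * s(p, (o * o) * m) * m)) * o
  Merge nested applications:  o * s(r(o, r(m * o, o * p, p), ((m * p) * p) * m), p * p * (o * (o * p)) * (o * m) * m * s(p, (o * o) * m) * m) * o
  Canonicalize subterm:  s(r(o, r(m * o, o * p, p), ((m * p) * p) * m), p * p * (o * (o * p)) * (o * m) * m * s(p, (o * o) * m) * m)  →  s(r(o, r(m, p, p), m * m * p * p), m * m * m * p * p * p * s(p, m))
  Unit:  drop o (×2)
  Order the arguments:  s(r(o, r(m, p, p), m * m * p * p), m * m * m * p * p * p * s(p, m))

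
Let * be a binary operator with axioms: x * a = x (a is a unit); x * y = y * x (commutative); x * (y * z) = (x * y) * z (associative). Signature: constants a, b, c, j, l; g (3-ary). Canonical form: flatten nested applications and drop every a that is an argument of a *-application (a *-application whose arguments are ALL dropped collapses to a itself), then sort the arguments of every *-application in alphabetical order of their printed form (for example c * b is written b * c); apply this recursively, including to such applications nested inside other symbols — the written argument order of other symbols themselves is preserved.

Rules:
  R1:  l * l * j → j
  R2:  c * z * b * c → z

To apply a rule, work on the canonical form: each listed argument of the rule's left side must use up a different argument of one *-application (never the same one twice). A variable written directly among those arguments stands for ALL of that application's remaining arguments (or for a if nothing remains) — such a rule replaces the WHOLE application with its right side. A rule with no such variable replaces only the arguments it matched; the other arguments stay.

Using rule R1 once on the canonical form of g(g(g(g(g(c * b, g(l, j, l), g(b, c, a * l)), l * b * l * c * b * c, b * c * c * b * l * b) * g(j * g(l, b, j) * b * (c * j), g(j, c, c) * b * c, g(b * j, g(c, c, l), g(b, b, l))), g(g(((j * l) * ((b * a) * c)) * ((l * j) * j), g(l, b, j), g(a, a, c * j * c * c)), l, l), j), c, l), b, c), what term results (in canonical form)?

Answer: g(g(g(g(b * c * g(l, b, j) * j * j, b * c * g(j, c, c), g(b * j, g(c, c, l), g(b, b, l))) * g(g(b * c, g(l, j, l), g(b, c, l)), b * b * c * c * l * l, b * b * b * c * c * l), g(g(b * c * j * j * j, g(l, b, j), g(a, a, c * c * c * j)), l, l), j), c, l), b, c)

Derivation:
Canonical form:  g(g(g(g(b * c * g(l, b, j) * j * j, b * c * g(j, c, c), g(b * j, g(c, c, l), g(b, b, l))) * g(g(b * c, g(l, j, l), g(b, c, l)), b * b * c * c * l * l, b * b * b * c * c * l), g(g(b * c * j * j * j * l * l, g(l, b, j), g(a, a, c * c * c * j)), l, l), j), c, l), b, c)
Match R1:  consume j, l, l
Result:  g(g(g(g(b * c * g(l, b, j) * j * j, b * c * g(j, c, c), g(b * j, g(c, c, l), g(b, b, l))) * g(g(b * c, g(l, j, l), g(b, c, l)), b * b * c * c * l * l, b * b * b * c * c * l), g(g(b * c * j * j * j, g(l, b, j), g(a, a, c * c * c * j)), l, l), j), c, l), b, c)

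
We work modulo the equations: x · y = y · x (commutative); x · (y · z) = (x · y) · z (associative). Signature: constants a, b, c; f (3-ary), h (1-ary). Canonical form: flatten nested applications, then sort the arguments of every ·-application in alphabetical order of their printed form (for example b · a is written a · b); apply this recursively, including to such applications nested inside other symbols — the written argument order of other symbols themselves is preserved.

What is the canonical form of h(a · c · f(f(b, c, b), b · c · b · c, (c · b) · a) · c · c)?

Answer: h(a · c · c · c · f(f(b, c, b), b · b · c · c, a · b · c))

Derivation:
Focus inside:  a · c · f(f(b, c, b), b · c · b · c, (c · b) · a) · c · c
Canonicalize subterm:  f(f(b, c, b), b · c · b · c, (c · b) · a)  →  f(f(b, c, b), b · b · c · c, a · b · c)
Sort:  a · c · c · c · f(f(b, c, b), b · b · c · c, a · b · c)
Put back:  h(a · c · c · c · f(f(b, c, b), b · b · c · c, a · b · c))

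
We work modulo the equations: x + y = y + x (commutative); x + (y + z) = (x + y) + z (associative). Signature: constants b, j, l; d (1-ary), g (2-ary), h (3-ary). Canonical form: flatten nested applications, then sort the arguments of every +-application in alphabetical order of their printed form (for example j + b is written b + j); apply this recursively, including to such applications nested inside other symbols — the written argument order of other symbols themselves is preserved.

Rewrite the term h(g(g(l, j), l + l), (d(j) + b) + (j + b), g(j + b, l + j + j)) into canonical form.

Work inside:  (d(j) + b) + (j + b)
Merge nested applications:  d(j) + b + j + b
Order the arguments:  b + b + d(j) + j
Reassemble:  h(g(g(l, j), l + l), b + b + d(j) + j, g(b + j, j + j + l))

Answer: h(g(g(l, j), l + l), b + b + d(j) + j, g(b + j, j + j + l))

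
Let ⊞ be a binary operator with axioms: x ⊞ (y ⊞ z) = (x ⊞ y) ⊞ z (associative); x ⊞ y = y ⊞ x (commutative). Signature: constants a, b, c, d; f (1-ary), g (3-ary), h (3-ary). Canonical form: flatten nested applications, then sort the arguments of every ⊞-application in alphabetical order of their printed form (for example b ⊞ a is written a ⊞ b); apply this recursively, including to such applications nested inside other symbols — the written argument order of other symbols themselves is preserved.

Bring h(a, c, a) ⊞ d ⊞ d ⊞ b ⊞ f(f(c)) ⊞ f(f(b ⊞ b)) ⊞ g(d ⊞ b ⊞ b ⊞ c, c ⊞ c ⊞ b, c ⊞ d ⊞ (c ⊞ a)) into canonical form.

Answer: b ⊞ d ⊞ d ⊞ f(f(b ⊞ b)) ⊞ f(f(c)) ⊞ g(b ⊞ b ⊞ c ⊞ d, b ⊞ c ⊞ c, a ⊞ c ⊞ c ⊞ d) ⊞ h(a, c, a)

Derivation:
Canonicalize subterm:  g(d ⊞ b ⊞ b ⊞ c, c ⊞ c ⊞ b, c ⊞ d ⊞ (c ⊞ a))  →  g(b ⊞ b ⊞ c ⊞ d, b ⊞ c ⊞ c, a ⊞ c ⊞ c ⊞ d)
Sort arguments:  b ⊞ d ⊞ d ⊞ f(f(b ⊞ b)) ⊞ f(f(c)) ⊞ g(b ⊞ b ⊞ c ⊞ d, b ⊞ c ⊞ c, a ⊞ c ⊞ c ⊞ d) ⊞ h(a, c, a)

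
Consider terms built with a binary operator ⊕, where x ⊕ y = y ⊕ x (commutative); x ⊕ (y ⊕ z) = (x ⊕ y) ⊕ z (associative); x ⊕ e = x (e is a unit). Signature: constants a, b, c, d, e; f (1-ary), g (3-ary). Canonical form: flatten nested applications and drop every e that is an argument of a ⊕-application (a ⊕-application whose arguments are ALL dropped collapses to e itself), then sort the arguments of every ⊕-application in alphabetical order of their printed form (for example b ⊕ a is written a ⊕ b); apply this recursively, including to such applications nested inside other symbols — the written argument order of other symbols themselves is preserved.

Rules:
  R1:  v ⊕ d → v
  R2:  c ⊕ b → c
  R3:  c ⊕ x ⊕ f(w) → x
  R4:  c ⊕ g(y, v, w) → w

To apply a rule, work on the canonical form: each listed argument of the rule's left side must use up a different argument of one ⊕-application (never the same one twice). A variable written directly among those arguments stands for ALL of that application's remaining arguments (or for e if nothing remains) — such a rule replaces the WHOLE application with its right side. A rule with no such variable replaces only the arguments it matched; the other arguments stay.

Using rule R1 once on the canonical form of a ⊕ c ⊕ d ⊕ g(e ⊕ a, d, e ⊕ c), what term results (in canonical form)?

Canonical form:  a ⊕ c ⊕ d ⊕ g(a, d, c)
Apply R1:  consuming d;  v := a ⊕ c ⊕ g(a, d, c)
The variable takes the whole remainder — replace the entire application.
Giving:  a ⊕ c ⊕ g(a, d, c)

Answer: a ⊕ c ⊕ g(a, d, c)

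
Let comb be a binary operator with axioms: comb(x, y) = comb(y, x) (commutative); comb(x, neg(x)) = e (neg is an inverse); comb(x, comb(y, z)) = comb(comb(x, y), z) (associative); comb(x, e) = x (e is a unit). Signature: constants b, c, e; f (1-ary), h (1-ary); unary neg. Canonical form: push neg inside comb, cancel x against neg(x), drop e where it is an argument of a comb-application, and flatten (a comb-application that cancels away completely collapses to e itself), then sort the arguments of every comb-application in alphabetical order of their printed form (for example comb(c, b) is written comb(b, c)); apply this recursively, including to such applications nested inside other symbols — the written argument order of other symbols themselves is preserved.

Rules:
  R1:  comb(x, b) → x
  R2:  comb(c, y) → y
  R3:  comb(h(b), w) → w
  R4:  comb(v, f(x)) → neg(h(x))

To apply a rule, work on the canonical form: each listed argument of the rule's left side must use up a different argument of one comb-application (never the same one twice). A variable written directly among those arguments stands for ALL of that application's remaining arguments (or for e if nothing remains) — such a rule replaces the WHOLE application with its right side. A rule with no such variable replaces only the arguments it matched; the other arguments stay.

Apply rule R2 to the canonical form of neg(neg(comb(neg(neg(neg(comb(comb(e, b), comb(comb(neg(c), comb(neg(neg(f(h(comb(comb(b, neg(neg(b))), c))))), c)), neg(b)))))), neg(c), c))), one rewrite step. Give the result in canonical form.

Answer: neg(f(h(comb(b, b))))

Derivation:
Canonical form:  neg(f(h(comb(b, b, c))))
Match R2:  consume c;  y := comb(b, b)
The variable takes the whole remainder — replace the entire application.
Giving:  neg(f(h(comb(b, b))))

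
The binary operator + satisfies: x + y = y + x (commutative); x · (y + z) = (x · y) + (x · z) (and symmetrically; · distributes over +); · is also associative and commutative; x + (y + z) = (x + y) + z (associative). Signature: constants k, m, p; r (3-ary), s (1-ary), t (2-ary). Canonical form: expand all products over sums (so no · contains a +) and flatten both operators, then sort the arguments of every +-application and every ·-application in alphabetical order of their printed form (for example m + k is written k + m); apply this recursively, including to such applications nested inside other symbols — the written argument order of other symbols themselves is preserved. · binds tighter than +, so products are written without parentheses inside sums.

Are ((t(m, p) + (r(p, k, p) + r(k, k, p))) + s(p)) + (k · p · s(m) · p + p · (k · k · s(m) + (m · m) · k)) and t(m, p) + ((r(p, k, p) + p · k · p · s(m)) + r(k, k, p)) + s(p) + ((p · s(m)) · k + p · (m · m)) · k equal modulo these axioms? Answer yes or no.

Answer: yes — both canonical forms are k · k · p · s(m) + k · m · m · p + k · p · p · s(m) + r(k, k, p) + r(p, k, p) + s(p) + t(m, p)

Derivation:
Left:  ((t(m, p) + (r(p, k, p) + r(k, k, p))) + s(p)) + (k · p · s(m) · p + p · (k · k · s(m) + (m · m) · k))
  Expand products over sums:  t(m, p) + r(p, k, p) + r(k, k, p) + s(p) + k · p · p · s(m) + k · k · p · s(m) + k · m · m · p
  Sort arguments:  k · k · p · s(m) + k · m · m · p + k · p · p · s(m) + r(k, k, p) + r(p, k, p) + s(p) + t(m, p)
Right:  t(m, p) + ((r(p, k, p) + p · k · p · s(m)) + r(k, k, p)) + s(p) + ((p · s(m)) · k + p · (m · m)) · k
  Expand:  t(m, p) + r(p, k, p) + k · p · p · s(m) + r(k, k, p) + s(p) + k · k · p · s(m) + k · m · m · p
  Sort arguments:  k · k · p · s(m) + k · m · m · p + k · p · p · s(m) + r(k, k, p) + r(p, k, p) + s(p) + t(m, p)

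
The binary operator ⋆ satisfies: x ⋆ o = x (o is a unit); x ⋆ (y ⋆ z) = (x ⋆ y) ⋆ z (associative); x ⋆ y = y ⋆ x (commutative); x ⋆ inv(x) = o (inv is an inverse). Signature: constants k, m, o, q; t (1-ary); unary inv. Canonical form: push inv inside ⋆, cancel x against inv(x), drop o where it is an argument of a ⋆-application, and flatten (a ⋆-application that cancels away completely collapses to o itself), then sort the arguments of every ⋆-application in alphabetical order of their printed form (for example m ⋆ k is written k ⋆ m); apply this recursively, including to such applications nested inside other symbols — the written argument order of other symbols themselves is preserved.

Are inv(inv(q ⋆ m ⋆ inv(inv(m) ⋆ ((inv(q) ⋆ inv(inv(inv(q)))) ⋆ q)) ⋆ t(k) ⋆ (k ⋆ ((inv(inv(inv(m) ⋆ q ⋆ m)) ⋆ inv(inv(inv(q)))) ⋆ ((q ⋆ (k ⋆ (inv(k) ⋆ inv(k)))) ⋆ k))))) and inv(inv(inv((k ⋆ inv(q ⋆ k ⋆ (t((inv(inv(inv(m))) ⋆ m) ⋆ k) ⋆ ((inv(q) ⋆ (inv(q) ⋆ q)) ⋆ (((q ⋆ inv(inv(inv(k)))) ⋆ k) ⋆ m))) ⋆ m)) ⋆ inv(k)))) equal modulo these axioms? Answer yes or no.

Left:  inv(inv(q ⋆ m ⋆ inv(inv(m) ⋆ ((inv(q) ⋆ inv(inv(inv(q)))) ⋆ q)) ⋆ t(k) ⋆ (k ⋆ ((inv(inv(inv(m) ⋆ q ⋆ m)) ⋆ inv(inv(inv(q)))) ⋆ ((q ⋆ (k ⋆ (inv(k) ⋆ inv(k)))) ⋆ k)))))
  Push inv inside:  distribute inv over ⋆ and collapse double inv
  Collect terms:  q ⋆ q ⋆ q ⋆ m ⋆ m ⋆ t(k) ⋆ k
  Sort arguments:  k ⋆ m ⋆ m ⋆ q ⋆ q ⋆ q ⋆ t(k)
Right:  inv(inv(inv((k ⋆ inv(q ⋆ k ⋆ (t((inv(inv(inv(m))) ⋆ m) ⋆ k) ⋆ ((inv(q) ⋆ (inv(q) ⋆ q)) ⋆ (((q ⋆ inv(inv(inv(k)))) ⋆ k) ⋆ m))) ⋆ m)) ⋆ inv(k))))
  Push inv inside:  distribute inv over ⋆ and collapse double inv
  Collect:  k ⋆ q ⋆ t(k) ⋆ m ⋆ m
  Sort arguments:  k ⋆ m ⋆ m ⋆ q ⋆ t(k)

Answer: no — k ⋆ m ⋆ m ⋆ q ⋆ q ⋆ q ⋆ t(k) vs k ⋆ m ⋆ m ⋆ q ⋆ t(k)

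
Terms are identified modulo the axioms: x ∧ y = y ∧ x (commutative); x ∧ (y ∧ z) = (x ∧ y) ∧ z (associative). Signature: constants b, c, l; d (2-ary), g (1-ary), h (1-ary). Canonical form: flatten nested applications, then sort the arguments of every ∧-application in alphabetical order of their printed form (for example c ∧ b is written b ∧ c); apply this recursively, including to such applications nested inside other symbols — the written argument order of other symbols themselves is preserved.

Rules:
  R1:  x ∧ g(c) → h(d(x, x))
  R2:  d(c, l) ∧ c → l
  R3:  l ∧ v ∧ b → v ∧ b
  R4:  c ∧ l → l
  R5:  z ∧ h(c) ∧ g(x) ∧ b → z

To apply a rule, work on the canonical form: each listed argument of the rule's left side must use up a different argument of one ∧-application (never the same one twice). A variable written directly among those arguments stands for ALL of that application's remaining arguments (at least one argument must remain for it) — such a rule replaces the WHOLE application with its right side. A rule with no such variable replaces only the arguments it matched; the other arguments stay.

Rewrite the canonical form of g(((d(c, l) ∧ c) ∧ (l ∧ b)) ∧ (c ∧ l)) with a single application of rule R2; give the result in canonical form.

Canonical form:  g(b ∧ c ∧ c ∧ d(c, l) ∧ l ∧ l)
Apply R2:  consuming c, d(c, l)
Result:  g(b ∧ c ∧ l ∧ l ∧ l)

Answer: g(b ∧ c ∧ l ∧ l ∧ l)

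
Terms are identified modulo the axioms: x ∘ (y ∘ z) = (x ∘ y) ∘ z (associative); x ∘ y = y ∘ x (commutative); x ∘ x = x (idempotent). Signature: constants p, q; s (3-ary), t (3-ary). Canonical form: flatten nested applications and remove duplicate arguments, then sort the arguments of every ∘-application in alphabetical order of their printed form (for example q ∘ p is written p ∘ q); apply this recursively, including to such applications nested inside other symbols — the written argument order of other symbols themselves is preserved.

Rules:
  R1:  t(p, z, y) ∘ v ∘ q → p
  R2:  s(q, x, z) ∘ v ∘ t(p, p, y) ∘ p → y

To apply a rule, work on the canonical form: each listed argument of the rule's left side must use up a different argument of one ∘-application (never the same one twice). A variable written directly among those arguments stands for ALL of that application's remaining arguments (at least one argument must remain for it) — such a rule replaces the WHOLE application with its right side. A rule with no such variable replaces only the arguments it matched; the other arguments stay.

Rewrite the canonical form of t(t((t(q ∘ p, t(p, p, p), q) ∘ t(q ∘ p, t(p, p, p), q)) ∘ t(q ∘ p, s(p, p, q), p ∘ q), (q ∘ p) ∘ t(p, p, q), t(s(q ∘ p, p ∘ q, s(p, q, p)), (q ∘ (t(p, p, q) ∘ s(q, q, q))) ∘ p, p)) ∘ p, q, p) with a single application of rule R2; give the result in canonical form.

Canonical form:  t(p ∘ t(t(p ∘ q, s(p, p, q), p ∘ q) ∘ t(p ∘ q, t(p, p, p), q), p ∘ q ∘ t(p, p, q), t(s(p ∘ q, p ∘ q, s(p, q, p)), p ∘ q ∘ s(q, q, q) ∘ t(p, p, q), p)), q, p)
R2 matches:  uses p, s(q, q, q), t(p, p, q);  v := q, x := q, y := q, z := q
The extension variable absorbs all remaining arguments, so the whole application is rewritten.
Result:  t(p ∘ t(t(p ∘ q, s(p, p, q), p ∘ q) ∘ t(p ∘ q, t(p, p, p), q), p ∘ q ∘ t(p, p, q), t(s(p ∘ q, p ∘ q, s(p, q, p)), q, p)), q, p)

Answer: t(p ∘ t(t(p ∘ q, s(p, p, q), p ∘ q) ∘ t(p ∘ q, t(p, p, p), q), p ∘ q ∘ t(p, p, q), t(s(p ∘ q, p ∘ q, s(p, q, p)), q, p)), q, p)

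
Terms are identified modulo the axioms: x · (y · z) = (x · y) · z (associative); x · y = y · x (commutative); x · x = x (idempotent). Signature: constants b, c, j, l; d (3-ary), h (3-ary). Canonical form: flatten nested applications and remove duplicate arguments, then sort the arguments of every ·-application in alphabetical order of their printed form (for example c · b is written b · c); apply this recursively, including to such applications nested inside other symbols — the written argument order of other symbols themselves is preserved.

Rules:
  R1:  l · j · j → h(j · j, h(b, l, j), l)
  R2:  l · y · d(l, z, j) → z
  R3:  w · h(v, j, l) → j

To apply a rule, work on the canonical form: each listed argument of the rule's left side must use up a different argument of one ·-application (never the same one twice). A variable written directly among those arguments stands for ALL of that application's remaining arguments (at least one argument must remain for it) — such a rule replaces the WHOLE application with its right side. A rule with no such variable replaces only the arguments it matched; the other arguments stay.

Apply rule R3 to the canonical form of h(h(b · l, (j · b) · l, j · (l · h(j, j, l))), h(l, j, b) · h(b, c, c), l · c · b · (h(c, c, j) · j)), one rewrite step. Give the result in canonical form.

Canonical form:  h(h(b · l, b · j · l, h(j, j, l) · j · l), h(b, c, c) · h(l, j, b), b · c · h(c, c, j) · j · l)
Apply R3:  consuming h(j, j, l);  v := j, w := j · l
The variable takes the whole remainder — replace the entire application.
New term:  h(h(b · l, b · j · l, j), h(b, c, c) · h(l, j, b), b · c · h(c, c, j) · j · l)

Answer: h(h(b · l, b · j · l, j), h(b, c, c) · h(l, j, b), b · c · h(c, c, j) · j · l)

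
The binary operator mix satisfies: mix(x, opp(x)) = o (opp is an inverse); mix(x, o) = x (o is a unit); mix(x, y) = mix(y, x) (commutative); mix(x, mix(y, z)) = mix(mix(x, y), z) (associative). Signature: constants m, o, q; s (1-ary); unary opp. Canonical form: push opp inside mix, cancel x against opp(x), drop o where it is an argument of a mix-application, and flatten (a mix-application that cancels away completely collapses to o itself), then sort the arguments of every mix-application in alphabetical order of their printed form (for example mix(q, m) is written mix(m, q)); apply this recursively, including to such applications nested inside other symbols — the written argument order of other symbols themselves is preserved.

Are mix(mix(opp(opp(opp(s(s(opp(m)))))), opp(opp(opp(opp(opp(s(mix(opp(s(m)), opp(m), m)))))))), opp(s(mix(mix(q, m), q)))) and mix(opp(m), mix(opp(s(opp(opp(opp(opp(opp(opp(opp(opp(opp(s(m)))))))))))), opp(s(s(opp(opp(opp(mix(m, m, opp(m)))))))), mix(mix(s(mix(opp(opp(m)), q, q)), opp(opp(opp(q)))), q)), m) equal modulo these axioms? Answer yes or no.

Left:  mix(mix(opp(opp(opp(s(s(opp(m)))))), opp(opp(opp(opp(opp(s(mix(opp(s(m)), opp(m), m)))))))), opp(s(mix(mix(q, m), q))))
  Push opp inside:  distribute opp over mix and collapse double opp
  Collect terms:  mix(opp(s(s(opp(m)))), opp(s(opp(s(m)))), opp(s(mix(m, q, q))))
  Sort:  mix(opp(s(mix(m, q, q))), opp(s(opp(s(m)))), opp(s(s(opp(m)))))
Right:  mix(opp(m), mix(opp(s(opp(opp(opp(opp(opp(opp(opp(opp(opp(s(m)))))))))))), opp(s(s(opp(opp(opp(mix(m, m, opp(m)))))))), mix(mix(s(mix(opp(opp(m)), q, q)), opp(opp(opp(q)))), q)), m)
  Push opp inside:  distribute opp over mix and collapse double opp
  Cancel inverse pairs:  m cancels; q cancels
  Collect terms:  mix(opp(s(opp(s(m)))), opp(s(s(opp(m)))), s(mix(m, q, q)))

Answer: no — mix(opp(s(mix(m, q, q))), opp(s(opp(s(m)))), opp(s(s(opp(m))))) vs mix(opp(s(opp(s(m)))), opp(s(s(opp(m)))), s(mix(m, q, q)))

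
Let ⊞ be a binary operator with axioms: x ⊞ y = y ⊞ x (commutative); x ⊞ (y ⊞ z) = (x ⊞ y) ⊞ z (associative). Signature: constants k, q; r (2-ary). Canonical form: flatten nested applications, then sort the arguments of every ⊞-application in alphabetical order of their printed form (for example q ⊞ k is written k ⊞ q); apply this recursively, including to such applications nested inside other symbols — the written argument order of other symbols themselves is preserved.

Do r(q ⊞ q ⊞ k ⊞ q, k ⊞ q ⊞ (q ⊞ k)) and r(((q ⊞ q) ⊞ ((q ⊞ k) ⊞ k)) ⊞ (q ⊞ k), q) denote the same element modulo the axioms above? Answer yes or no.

Answer: no — r(k ⊞ q ⊞ q ⊞ q, k ⊞ k ⊞ q ⊞ q) vs r(k ⊞ k ⊞ k ⊞ q ⊞ q ⊞ q ⊞ q, q)

Derivation:
Left:  r(q ⊞ q ⊞ k ⊞ q, k ⊞ q ⊞ (q ⊞ k))
  Work inside:  k ⊞ q ⊞ (q ⊞ k)
  Flatten:  k ⊞ q ⊞ q ⊞ k
  Sort arguments:  k ⊞ k ⊞ q ⊞ q
  Put back:  r(k ⊞ q ⊞ q ⊞ q, k ⊞ k ⊞ q ⊞ q)
Right:  r(((q ⊞ q) ⊞ ((q ⊞ k) ⊞ k)) ⊞ (q ⊞ k), q)
  Focus inside:  ((q ⊞ q) ⊞ ((q ⊞ k) ⊞ k)) ⊞ (q ⊞ k)
  Flatten:  q ⊞ q ⊞ q ⊞ k ⊞ k ⊞ q ⊞ k
  Sort arguments:  k ⊞ k ⊞ k ⊞ q ⊞ q ⊞ q ⊞ q
  Reassemble:  r(k ⊞ k ⊞ k ⊞ q ⊞ q ⊞ q ⊞ q, q)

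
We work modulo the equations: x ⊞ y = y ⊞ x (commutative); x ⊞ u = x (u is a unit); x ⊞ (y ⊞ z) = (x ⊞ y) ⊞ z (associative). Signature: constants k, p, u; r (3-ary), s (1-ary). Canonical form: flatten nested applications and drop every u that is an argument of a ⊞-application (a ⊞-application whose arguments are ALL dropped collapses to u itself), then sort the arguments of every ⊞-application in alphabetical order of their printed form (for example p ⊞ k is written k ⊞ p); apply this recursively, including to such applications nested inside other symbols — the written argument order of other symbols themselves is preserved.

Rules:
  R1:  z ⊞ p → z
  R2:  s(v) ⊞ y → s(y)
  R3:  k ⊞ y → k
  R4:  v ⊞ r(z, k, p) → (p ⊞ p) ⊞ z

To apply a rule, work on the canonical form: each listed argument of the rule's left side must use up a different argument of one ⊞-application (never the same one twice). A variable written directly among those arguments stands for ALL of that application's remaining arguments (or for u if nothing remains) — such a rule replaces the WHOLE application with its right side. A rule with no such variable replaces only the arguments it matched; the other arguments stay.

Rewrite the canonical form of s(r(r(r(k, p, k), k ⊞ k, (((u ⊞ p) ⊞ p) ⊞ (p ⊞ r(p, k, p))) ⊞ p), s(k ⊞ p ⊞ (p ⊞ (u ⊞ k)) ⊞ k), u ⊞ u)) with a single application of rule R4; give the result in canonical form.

Canonical form:  s(r(r(r(k, p, k), k ⊞ k, p ⊞ p ⊞ p ⊞ p ⊞ r(p, k, p)), s(k ⊞ k ⊞ k ⊞ p ⊞ p), u))
Match R4:  consume r(p, k, p);  v := p ⊞ p ⊞ p ⊞ p, z := p
The extension variable absorbs all remaining arguments, so the whole application is rewritten.
Result:  s(r(r(r(k, p, k), k ⊞ k, p ⊞ p ⊞ p), s(k ⊞ k ⊞ k ⊞ p ⊞ p), u))

Answer: s(r(r(r(k, p, k), k ⊞ k, p ⊞ p ⊞ p), s(k ⊞ k ⊞ k ⊞ p ⊞ p), u))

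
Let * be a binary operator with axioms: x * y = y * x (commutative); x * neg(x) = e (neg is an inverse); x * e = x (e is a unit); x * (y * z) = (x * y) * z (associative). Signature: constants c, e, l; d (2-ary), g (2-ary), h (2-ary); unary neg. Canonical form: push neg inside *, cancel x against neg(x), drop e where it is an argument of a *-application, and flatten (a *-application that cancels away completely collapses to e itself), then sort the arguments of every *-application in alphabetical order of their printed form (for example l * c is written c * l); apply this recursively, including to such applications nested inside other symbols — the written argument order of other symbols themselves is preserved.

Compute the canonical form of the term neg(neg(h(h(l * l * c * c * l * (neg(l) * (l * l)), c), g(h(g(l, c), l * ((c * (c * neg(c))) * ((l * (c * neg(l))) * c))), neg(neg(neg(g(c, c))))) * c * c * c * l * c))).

Push neg inside:  distribute neg over * and collapse double neg
Collect:  h(h(c * c * l * l * l * l, c), c * c * c * c * g(h(g(l, c), c * c * c * l), neg(g(c, c))) * l)

Answer: h(h(c * c * l * l * l * l, c), c * c * c * c * g(h(g(l, c), c * c * c * l), neg(g(c, c))) * l)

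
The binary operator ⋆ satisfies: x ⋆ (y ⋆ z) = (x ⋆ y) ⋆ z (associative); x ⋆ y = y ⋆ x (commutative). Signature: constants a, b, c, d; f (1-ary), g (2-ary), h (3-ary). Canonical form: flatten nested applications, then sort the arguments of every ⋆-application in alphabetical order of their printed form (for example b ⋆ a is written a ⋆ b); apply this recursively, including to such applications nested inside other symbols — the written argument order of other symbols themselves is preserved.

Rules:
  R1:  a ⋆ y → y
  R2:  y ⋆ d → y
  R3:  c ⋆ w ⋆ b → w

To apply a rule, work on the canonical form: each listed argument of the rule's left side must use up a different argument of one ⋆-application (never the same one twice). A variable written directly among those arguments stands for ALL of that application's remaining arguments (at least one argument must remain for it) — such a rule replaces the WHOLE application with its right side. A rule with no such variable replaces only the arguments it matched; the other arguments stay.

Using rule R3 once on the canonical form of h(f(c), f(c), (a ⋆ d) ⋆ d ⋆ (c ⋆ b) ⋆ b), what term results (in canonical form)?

Canonical form:  h(f(c), f(c), a ⋆ b ⋆ b ⋆ c ⋆ d ⋆ d)
Match R3:  consume b, c;  w := a ⋆ b ⋆ d ⋆ d
The extension variable absorbs all remaining arguments, so the whole application is rewritten.
Giving:  h(f(c), f(c), a ⋆ b ⋆ d ⋆ d)

Answer: h(f(c), f(c), a ⋆ b ⋆ d ⋆ d)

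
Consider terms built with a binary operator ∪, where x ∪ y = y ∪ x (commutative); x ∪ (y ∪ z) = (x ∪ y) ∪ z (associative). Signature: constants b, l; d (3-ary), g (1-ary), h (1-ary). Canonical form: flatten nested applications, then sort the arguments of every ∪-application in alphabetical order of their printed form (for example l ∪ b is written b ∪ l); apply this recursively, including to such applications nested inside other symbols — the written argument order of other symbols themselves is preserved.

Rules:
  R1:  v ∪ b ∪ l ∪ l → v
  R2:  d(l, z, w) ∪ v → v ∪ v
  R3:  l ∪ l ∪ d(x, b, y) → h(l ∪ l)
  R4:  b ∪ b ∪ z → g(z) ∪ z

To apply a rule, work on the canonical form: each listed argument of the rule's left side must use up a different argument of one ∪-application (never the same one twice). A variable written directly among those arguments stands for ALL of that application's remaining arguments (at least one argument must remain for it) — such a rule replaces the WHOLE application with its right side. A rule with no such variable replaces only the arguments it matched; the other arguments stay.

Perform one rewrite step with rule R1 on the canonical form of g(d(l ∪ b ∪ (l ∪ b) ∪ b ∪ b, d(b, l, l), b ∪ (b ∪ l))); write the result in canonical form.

Canonical form:  g(d(b ∪ b ∪ b ∪ b ∪ l ∪ l, d(b, l, l), b ∪ b ∪ l))
Apply R1:  consuming b, l, l;  v := b ∪ b ∪ b
The variable takes the whole remainder — replace the entire application.
Giving:  g(d(b ∪ b ∪ b, d(b, l, l), b ∪ b ∪ l))

Answer: g(d(b ∪ b ∪ b, d(b, l, l), b ∪ b ∪ l))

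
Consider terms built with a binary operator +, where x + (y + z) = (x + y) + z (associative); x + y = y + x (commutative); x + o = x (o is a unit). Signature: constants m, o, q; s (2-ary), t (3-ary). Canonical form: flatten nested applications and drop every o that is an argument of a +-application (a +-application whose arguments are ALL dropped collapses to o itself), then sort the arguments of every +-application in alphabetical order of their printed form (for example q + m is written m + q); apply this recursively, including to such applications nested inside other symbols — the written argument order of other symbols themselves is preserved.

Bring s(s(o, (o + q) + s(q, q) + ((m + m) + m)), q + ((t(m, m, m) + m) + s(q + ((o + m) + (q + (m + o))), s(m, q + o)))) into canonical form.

Work inside:  q + ((t(m, m, m) + m) + s(q + ((o + m) + (q + (m + o))), s(m, q + o)))
Merge nested applications:  q + t(m, m, m) + m + s(q + ((o + m) + (q + (m + o))), s(m, q + o))
Canonicalize subterm:  s(q + ((o + m) + (q + (m + o))), s(m, q + o))  →  s(m + m + q + q, s(m, q))
Order the arguments:  m + q + s(m + m + q + q, s(m, q)) + t(m, m, m)
Reassemble:  s(s(o, m + m + m + q + s(q, q)), m + q + s(m + m + q + q, s(m, q)) + t(m, m, m))

Answer: s(s(o, m + m + m + q + s(q, q)), m + q + s(m + m + q + q, s(m, q)) + t(m, m, m))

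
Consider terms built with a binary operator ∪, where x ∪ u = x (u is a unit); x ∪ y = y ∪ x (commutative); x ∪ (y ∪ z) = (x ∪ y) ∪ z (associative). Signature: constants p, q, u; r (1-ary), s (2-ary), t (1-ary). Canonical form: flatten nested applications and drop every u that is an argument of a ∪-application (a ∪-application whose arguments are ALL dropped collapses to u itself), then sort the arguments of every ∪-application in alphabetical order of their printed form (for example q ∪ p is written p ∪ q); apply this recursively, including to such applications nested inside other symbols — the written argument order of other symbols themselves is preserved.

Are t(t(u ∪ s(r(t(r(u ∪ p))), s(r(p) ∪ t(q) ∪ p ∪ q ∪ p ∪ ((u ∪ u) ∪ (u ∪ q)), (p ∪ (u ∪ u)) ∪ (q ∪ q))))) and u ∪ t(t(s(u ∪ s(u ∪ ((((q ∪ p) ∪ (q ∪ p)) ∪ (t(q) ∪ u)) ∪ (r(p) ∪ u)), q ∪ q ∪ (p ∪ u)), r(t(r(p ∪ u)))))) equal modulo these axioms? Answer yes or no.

Left:  t(t(u ∪ s(r(t(r(u ∪ p))), s(r(p) ∪ t(q) ∪ p ∪ q ∪ p ∪ ((u ∪ u) ∪ (u ∪ q)), (p ∪ (u ∪ u)) ∪ (q ∪ q)))))
  Descend into:  u ∪ s(r(t(r(u ∪ p))), s(r(p) ∪ t(q) ∪ p ∪ q ∪ p ∪ ((u ∪ u) ∪ (u ∪ q)), (p ∪ (u ∪ u)) ∪ (q ∪ q)))
  Canonicalize subterm:  s(r(t(r(u ∪ p))), s(r(p) ∪ t(q) ∪ p ∪ q ∪ p ∪ ((u ∪ u) ∪ (u ∪ q)), (p ∪ (u ∪ u)) ∪ (q ∪ q)))  →  s(r(t(r(p))), s(p ∪ p ∪ q ∪ q ∪ r(p) ∪ t(q), p ∪ q ∪ q))
  Units out:  drop u
  Sort arguments:  s(r(t(r(p))), s(p ∪ p ∪ q ∪ q ∪ r(p) ∪ t(q), p ∪ q ∪ q))
  Reassemble:  t(t(s(r(t(r(p))), s(p ∪ p ∪ q ∪ q ∪ r(p) ∪ t(q), p ∪ q ∪ q))))
Right:  u ∪ t(t(s(u ∪ s(u ∪ ((((q ∪ p) ∪ (q ∪ p)) ∪ (t(q) ∪ u)) ∪ (r(p) ∪ u)), q ∪ q ∪ (p ∪ u)), r(t(r(p ∪ u))))))
  Canonicalize subterm:  t(t(s(u ∪ s(u ∪ ((((q ∪ p) ∪ (q ∪ p)) ∪ (t(q) ∪ u)) ∪ (r(p) ∪ u)), q ∪ q ∪ (p ∪ u)), r(t(r(p ∪ u))))))  →  t(t(s(s(p ∪ p ∪ q ∪ q ∪ r(p) ∪ t(q), p ∪ q ∪ q), r(t(r(p))))))
  Units out:  drop u
  Sort:  t(t(s(s(p ∪ p ∪ q ∪ q ∪ r(p) ∪ t(q), p ∪ q ∪ q), r(t(r(p))))))

Answer: no — t(t(s(r(t(r(p))), s(p ∪ p ∪ q ∪ q ∪ r(p) ∪ t(q), p ∪ q ∪ q)))) vs t(t(s(s(p ∪ p ∪ q ∪ q ∪ r(p) ∪ t(q), p ∪ q ∪ q), r(t(r(p))))))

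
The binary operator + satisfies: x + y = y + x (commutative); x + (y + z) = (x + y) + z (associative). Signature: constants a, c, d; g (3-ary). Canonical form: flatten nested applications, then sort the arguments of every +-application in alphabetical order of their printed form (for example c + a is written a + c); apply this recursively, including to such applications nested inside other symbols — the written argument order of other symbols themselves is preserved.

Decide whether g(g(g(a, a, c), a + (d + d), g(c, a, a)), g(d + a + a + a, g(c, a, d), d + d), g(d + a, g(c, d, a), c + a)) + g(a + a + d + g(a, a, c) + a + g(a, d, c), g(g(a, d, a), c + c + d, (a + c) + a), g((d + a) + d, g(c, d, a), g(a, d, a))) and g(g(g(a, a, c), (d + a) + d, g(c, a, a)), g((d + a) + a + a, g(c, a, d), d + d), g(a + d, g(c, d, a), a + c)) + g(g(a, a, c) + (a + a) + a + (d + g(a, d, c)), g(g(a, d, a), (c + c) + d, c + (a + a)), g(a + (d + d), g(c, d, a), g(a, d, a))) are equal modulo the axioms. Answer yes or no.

Left:  g(g(g(a, a, c), a + (d + d), g(c, a, a)), g(d + a + a + a, g(c, a, d), d + d), g(d + a, g(c, d, a), c + a)) + g(a + a + d + g(a, a, c) + a + g(a, d, c), g(g(a, d, a), c + c + d, (a + c) + a), g((d + a) + d, g(c, d, a), g(a, d, a)))
  Simplify inside:  g(g(g(a, a, c), a + (d + d), g(c, a, a)), g(d + a + a + a, g(c, a, d), d + d), g(d + a, g(c, d, a), c + a))  →  g(g(g(a, a, c), a + d + d, g(c, a, a)), g(a + a + a + d, g(c, a, d), d + d), g(a + d, g(c, d, a), a + c))
  Inside:  g(a + a + d + g(a, a, c) + a + g(a, d, c), g(g(a, d, a), c + c + d, (a + c) + a), g((d + a) + d, g(c, d, a), g(a, d, a)))  →  g(a + a + a + d + g(a, a, c) + g(a, d, c), g(g(a, d, a), c + c + d, a + a + c), g(a + d + d, g(c, d, a), g(a, d, a)))
  Order the arguments:  g(a + a + a + d + g(a, a, c) + g(a, d, c), g(g(a, d, a), c + c + d, a + a + c), g(a + d + d, g(c, d, a), g(a, d, a))) + g(g(g(a, a, c), a + d + d, g(c, a, a)), g(a + a + a + d, g(c, a, d), d + d), g(a + d, g(c, d, a), a + c))
Right:  g(g(g(a, a, c), (d + a) + d, g(c, a, a)), g((d + a) + a + a, g(c, a, d), d + d), g(a + d, g(c, d, a), a + c)) + g(g(a, a, c) + (a + a) + a + (d + g(a, d, c)), g(g(a, d, a), (c + c) + d, c + (a + a)), g(a + (d + d), g(c, d, a), g(a, d, a)))
  Canonicalize subterm:  g(g(g(a, a, c), (d + a) + d, g(c, a, a)), g((d + a) + a + a, g(c, a, d), d + d), g(a + d, g(c, d, a), a + c))  →  g(g(g(a, a, c), a + d + d, g(c, a, a)), g(a + a + a + d, g(c, a, d), d + d), g(a + d, g(c, d, a), a + c))
  Canonicalize subterm:  g(g(a, a, c) + (a + a) + a + (d + g(a, d, c)), g(g(a, d, a), (c + c) + d, c + (a + a)), g(a + (d + d), g(c, d, a), g(a, d, a)))  →  g(a + a + a + d + g(a, a, c) + g(a, d, c), g(g(a, d, a), c + c + d, a + a + c), g(a + d + d, g(c, d, a), g(a, d, a)))
  Order the arguments:  g(a + a + a + d + g(a, a, c) + g(a, d, c), g(g(a, d, a), c + c + d, a + a + c), g(a + d + d, g(c, d, a), g(a, d, a))) + g(g(g(a, a, c), a + d + d, g(c, a, a)), g(a + a + a + d, g(c, a, d), d + d), g(a + d, g(c, d, a), a + c))

Answer: yes — both canonical forms are g(a + a + a + d + g(a, a, c) + g(a, d, c), g(g(a, d, a), c + c + d, a + a + c), g(a + d + d, g(c, d, a), g(a, d, a))) + g(g(g(a, a, c), a + d + d, g(c, a, a)), g(a + a + a + d, g(c, a, d), d + d), g(a + d, g(c, d, a), a + c))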